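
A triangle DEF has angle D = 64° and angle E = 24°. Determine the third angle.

angle F = 180 - 64 - 24 = 92 degrees.

92 degrees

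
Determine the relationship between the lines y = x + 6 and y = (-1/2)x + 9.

Slope of line 1: m1 = 1
Slope of line 2: m2 = -1/2
m1 != m2 (1 != -1/2), so not parallel.
m1 * m2 = (1) * (-1/2) = -1/2 != -1, so not perpendicular.
The lines are neither parallel nor perpendicular.

Neither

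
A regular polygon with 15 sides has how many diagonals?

The number of diagonals in an n-gon is n(n - 3)/2.
For n = 15: 15(15 - 3)/2 = 15 × 12 / 2 = 90.

90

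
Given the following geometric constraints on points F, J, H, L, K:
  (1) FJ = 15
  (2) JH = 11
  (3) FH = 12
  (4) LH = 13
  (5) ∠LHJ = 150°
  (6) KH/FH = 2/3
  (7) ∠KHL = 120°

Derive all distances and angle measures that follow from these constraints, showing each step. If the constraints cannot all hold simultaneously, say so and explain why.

The constraints are consistent.

From the given relations:
  KH = 2/3·FH = 2/3·12 = 8

Step 1: From JH = 11, HL = 13, and ∠JHL = 150°, by the law of cosines:
  JL² = JH² + HL² - 2·JH·HL·cos(150°) = 121 + 169 + 247.7 = 537.7
  JL ≈ 23.19

Step 2: From LH = 13, HK = 8, and ∠LHK = 120°, by the law of cosines:
  LK² = LH² + HK² - 2·LH·HK·cos(120°) = 169 + 64 + 104 = 337
  LK ≈ 18.36

Step 3: From FH = 12, FJ = 15, HJ = 11, by the inverse law of cosines:
  cos(∠HFJ) = (FH² + FJ² - HJ²) / (2·FH·FJ)
  ∠HFJ = 46.46°

Step 4: From JF = 15, JH = 11, FH = 12, by the inverse law of cosines:
  cos(∠FJH) = (JF² + JH² - FH²) / (2·JF·JH)
  ∠FJH = 52.26°

Step 5: From HF = 12, HJ = 11, FJ = 15, by the inverse law of cosines:
  cos(∠FHJ) = (HF² + HJ² - FJ²) / (2·HF·HJ)
  ∠FHJ = 81.29°

Step 6: From JH = 11, JL = 23.19, HL = 13, by the inverse law of cosines:
  cos(∠HJL) = (JH² + JL² - HL²) / (2·JH·JL)
  ∠HJL = 16.28°

Step 7: From LH = 13, LJ = 23.19, HJ = 11, by the inverse law of cosines:
  cos(∠HLJ) = (LH² + LJ² - HJ²) / (2·LH·LJ)
  ∠HLJ = 13.72°

Step 8: From LH = 13, LK = 18.36, HK = 8, by the inverse law of cosines:
  cos(∠HLK) = (LH² + LK² - HK²) / (2·LH·LK)
  ∠HLK = 22.17°

Step 9: From KH = 8, KL = 18.36, HL = 13, by the inverse law of cosines:
  cos(∠HKL) = (KH² + KL² - HL²) / (2·KH·KL)
  ∠HKL = 37.83°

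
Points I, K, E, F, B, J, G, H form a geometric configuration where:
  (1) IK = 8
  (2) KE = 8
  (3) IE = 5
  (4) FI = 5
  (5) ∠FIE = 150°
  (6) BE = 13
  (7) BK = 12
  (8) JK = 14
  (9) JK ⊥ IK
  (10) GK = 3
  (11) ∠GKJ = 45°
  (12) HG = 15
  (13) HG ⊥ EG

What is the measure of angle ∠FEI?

Step 1: By the law of cosines on triangle EIF: EF² = 5² + 5² − 2·5·5·cos(150°) = 93.3, so EF ≈ 9.66.
Step 2: By the inverse law of cosines on triangle FEI: cos(∠FEI) = (9.66² + 5² − 5²) / (2·9.66·5) = 93.3/96.59 = 0.9659, so ∠FEI = 15°.

Therefore, the measure of angle ∠FEI = 15°.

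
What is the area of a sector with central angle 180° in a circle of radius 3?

Sector area = πr² × θ/360
= π × 3² × 1/2
= π × 9 × 1/2
= 9*pi/2

9*pi/2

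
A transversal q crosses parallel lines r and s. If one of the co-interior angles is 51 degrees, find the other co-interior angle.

Co-interior (same-side interior) angles are between the parallel lines on the same side of the transversal.
Unlike corresponding or alternate interior angles, they are supplementary rather than equal.
So the angle = 180 - 51 = 129 degrees.

129 degrees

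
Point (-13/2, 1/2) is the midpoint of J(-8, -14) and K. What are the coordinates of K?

Using the midpoint formula: M = ((x1 + x2)/2, (y1 + y2)/2)
We know M = (-13/2, 1/2) and J = (-8, -14)
For x: -13/2 = (-8 + x2)/2, so x2 = 2*-13/2 - -8 = -5
For y: 1/2 = (-14 + y2)/2, so y2 = 2*1/2 - -14 = 15
K = (-5, 15)

(-5, 15)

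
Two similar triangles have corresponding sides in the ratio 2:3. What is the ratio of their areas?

Area ratio = (side ratio)^2 = (2/3)^2 = 4:9.

4:9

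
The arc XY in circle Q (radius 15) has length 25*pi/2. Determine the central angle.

The full circumference is 2πr = 30*pi.
The arc is 25*pi/2 / 30*pi = 5/12 of the full circle.
So the central angle = 5/12 × 360° = 150°.

150°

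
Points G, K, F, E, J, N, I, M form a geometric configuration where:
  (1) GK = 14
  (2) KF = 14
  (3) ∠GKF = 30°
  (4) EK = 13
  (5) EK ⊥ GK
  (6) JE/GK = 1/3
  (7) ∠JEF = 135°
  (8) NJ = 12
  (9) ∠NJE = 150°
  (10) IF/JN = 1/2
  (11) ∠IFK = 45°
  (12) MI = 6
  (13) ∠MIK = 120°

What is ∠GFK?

Step 1: By the law of cosines on triangle FKG: FG² = 14² + 14² − 2·14·14·cos(30°) = 52.52, so FG ≈ 7.25.
Step 2: By the inverse law of cosines on triangle GFK: cos(∠GFK) = (7.25² + 14² − 14²) / (2·7.25·14) = 52.52/202.91 = 0.2588, so ∠GFK = 75°.

Therefore, the measure of angle ∠GFK = 75°.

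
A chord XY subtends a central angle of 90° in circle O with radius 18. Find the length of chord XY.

Chord length = 2r sin(θ/2)
= 2 × 18 × sin(90°/2)
= 2 × 18 × sin(45°)
= 18*sqrt(2)

18*sqrt(2)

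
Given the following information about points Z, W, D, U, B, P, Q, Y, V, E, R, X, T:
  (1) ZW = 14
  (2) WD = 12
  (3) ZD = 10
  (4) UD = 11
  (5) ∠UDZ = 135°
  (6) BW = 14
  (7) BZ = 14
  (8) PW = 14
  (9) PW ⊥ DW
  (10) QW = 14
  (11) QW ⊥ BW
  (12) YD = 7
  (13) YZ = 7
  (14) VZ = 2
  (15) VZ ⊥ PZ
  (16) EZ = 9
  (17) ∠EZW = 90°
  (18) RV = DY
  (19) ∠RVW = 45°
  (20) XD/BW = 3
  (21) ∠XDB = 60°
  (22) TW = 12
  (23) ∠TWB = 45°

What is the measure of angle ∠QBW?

Step 1: By the law of cosines on triangle BWQ: BQ² = 14² + 14² − 2·14·14·cos(90°) = 392, so BQ = 14·√2.
Step 2: By the inverse law of cosines on triangle QBW: cos(∠QBW) = ((14·√2)² + 14² − 14²) / (2·14·√2·14) = 392/554.37 = 0.7071, so ∠QBW = 45°.

Therefore, the measure of angle ∠QBW = 45°.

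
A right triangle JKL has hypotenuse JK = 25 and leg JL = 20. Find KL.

KL = sqrt(25^2 - 20^2) = sqrt(225) = 15

15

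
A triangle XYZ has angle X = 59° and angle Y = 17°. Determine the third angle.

By the triangle angle sum property, the three interior angles of any triangle add up to 180°.
We know angle X = 59° and angle Y = 17°, so their sum is 76°.
Therefore angle Z = 180° - 76° = 104°.

104 degrees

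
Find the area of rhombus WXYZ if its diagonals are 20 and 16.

The diagonals of a rhombus divide it into four right triangles.
Each triangle has legs 20/ 2 = 10 and 16/2 = 8, so each has area (1/2)*10*8 = 40.
Four such triangles give total area = (d1 * d2) / 2 = 160.

160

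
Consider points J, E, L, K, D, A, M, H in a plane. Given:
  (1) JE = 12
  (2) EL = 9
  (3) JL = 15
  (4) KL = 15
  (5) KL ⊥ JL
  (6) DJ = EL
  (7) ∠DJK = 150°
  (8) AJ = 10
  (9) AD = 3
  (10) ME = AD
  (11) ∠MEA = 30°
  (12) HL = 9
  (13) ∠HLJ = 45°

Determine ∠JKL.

Step 1: By the law of cosines on triangle KLJ: KJ² = 15² + 15² − 2·15·15·cos(90°) = 450, so KJ = 15·√2.
Step 2: By the inverse law of cosines on triangle JKL: cos(∠JKL) = ((15·√2)² + 15² − 15²) / (2·15·√2·15) = 450/636.4 = 0.7071, so ∠JKL = 45°.

Therefore, the measure of angle ∠JKL = 45°.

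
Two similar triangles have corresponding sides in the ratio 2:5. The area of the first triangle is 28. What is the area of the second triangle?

The ratio of areas of similar triangles = (side ratio)^2.
Side ratio = 2:5, so area ratio = 4:25.
Area of the second triangle / Area of the first triangle = 25/4
Area of the second triangle = 28 * 25/4 = 175

175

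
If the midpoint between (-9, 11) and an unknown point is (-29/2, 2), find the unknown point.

Using the midpoint formula: M = ((x1 + x2)/2, (y1 + y2)/2)
We know M = (-29/2, 2) and M = (-9, 11)
For x: -29/2 = (-9 + x2)/2, so x2 = 2*-29/2 - -9 = -20
For y: 2 = (11 + y2)/2, so y2 = 2*2 - 11 = -7
L = (-20, -7)

(-20, -7)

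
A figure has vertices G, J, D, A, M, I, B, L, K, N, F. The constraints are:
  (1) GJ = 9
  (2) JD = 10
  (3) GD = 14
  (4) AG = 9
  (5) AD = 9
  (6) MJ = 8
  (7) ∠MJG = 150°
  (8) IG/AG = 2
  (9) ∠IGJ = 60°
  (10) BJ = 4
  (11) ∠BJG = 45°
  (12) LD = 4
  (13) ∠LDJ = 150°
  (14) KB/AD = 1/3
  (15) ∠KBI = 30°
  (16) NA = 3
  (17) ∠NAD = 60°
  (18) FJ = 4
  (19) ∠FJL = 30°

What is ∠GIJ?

From the given relations: IG = 2·AG = 2·9 = 18.
Step 1: By the law of cosines on triangle IGJ: IJ² = 18² + 9² − 2·18·9·cos(60°) = 243, so IJ = 9·√3.
Step 2: By the inverse law of cosines on triangle GIJ: cos(∠GIJ) = (18² + (9·√3)² − 9²) / (2·18·9·√3) = 486/561.18 = 0.866, so ∠GIJ = 30°.

Therefore, the measure of angle ∠GIJ = 30°.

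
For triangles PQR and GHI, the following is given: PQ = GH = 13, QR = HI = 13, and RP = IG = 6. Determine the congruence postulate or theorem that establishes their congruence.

The given information matches SSS: All three pairs of corresponding sides are equal (Side-Side-Side).

SSS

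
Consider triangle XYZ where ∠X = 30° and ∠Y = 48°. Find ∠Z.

Let angle Z = x. Then 30 + 48 + x = 180.
x = 180 - 78 = 102 degrees.

102 degrees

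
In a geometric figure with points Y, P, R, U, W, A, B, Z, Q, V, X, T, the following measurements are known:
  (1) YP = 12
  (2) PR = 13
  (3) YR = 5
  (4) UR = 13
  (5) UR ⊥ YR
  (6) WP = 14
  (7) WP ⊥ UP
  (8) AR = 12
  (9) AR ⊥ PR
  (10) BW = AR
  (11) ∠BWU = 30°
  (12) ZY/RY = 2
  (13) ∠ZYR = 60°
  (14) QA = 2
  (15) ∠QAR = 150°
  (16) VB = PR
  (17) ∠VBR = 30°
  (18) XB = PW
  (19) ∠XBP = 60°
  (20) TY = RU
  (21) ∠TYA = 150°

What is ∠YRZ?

From the given relations: ZY = 2·RY = 2·5 = 10.
Step 1: By the law of cosines on triangle RYZ: RZ² = 5² + 10² − 2·5·10·cos(60°) = 75, so RZ = 5·√3.
Step 2: By the inverse law of cosines on triangle YRZ: cos(∠YRZ) = (5² + (5·√3)² − 10²) / (2·5·5·√3) = 0/86.6 = 0, so ∠YRZ = 90°.

Therefore, the measure of angle ∠YRZ = 90°.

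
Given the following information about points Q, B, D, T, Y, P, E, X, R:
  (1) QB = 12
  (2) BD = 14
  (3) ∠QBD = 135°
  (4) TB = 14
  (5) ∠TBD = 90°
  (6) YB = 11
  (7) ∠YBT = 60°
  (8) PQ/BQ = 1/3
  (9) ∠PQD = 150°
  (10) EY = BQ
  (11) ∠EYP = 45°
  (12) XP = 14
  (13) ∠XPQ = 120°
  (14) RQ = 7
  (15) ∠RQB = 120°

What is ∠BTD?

Step 1: By the law of cosines on triangle TBD: TD² = 14² + 14² − 2·14·14·cos(90°) = 392, so TD = 14·√2.
Step 2: By the inverse law of cosines on triangle BTD: cos(∠BTD) = (14² + (14·√2)² − 14²) / (2·14·14·√2) = 392/554.37 = 0.7071, so ∠BTD = 45°.

Therefore, the measure of angle ∠BTD = 45°.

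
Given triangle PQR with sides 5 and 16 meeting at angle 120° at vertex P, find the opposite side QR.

By the law of cosines: QR^2 = PQ^2 + PR^2 - 2*PQ*PR*cos(P)
QR^2 = 5^2 + 16^2 - 2*5*16*cos(120°)
QR^2 = 25 + 256 - 160*(-1/2)
QR^2 = 361
QR = 19

19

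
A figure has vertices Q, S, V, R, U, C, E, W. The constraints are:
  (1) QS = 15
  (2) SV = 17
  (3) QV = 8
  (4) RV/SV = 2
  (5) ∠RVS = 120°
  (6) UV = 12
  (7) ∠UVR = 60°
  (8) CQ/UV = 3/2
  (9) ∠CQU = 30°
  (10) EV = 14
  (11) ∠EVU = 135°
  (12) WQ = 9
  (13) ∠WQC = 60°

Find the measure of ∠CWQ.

From the given relations: CQ = 3/2·UV = 3/2·12 = 18.
Step 1: By the law of cosines on triangle WQC: WC² = 9² + 18² − 2·9·18·cos(60°) = 243, so WC = 9·√3.
Step 2: By the inverse law of cosines on triangle CWQ: cos(∠CWQ) = ((9·√3)² + 9² − 18²) / (2·9·√3·9) = 0/280.59 = 0, so ∠CWQ = 90°.

Therefore, the measure of angle ∠CWQ = 90°.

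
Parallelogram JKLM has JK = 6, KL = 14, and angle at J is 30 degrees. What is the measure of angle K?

In a parallelogram, consecutive angles are supplementary (sum to 180°).
angle K = 180 - angle J
angle K = 180 - 30
angle K = 150 degrees

150 degrees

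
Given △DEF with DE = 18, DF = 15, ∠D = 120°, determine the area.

When two sides and the included angle are known, the area formula is (1/2)ab sin(C).
The height from one side to the opposite vertex is 15 sin(120°) = 15*sqrt(3)/2.
Area = (1/2) * 18 * 15*sqrt(3)/2 = 135*sqrt(3)/2.

135*sqrt(3)/2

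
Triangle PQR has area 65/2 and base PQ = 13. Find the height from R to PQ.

height = 2 * 65/2 / 13 = 5

5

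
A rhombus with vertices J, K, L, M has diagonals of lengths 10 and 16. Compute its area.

Area of a rhombus = (d1 * d2) / 2
Area = (10 * 16) / 2
Area = 160 / 2
Area = 80

80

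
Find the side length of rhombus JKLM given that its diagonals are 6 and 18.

Half-diagonals are 3 and 9. side = sqrt(3^2 + 9^2) = sqrt(90) = 3*sqrt(10)

3*sqrt(10)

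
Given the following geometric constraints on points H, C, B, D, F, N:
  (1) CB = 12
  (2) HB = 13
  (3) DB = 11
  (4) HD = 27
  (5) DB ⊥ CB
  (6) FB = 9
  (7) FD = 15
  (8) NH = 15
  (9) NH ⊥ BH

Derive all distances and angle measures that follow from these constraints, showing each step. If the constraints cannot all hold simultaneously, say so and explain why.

These constraints are not satisfiable: by the triangle inequality in triangle BHD, (2) HB = 13 and (3) DB = 11 force HD ≤ 13 + 11 = 24, but (4) says HD = 27. No planar figure meets all of them, so nothing further can be derived.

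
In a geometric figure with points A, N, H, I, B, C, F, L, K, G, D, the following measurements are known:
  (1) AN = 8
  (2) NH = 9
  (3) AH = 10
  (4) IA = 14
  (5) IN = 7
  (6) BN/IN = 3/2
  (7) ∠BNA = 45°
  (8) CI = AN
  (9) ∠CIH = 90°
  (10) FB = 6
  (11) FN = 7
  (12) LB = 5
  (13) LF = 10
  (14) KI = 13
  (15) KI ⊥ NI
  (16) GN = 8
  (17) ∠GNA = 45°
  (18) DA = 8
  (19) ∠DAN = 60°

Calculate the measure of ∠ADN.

Step 1: By the law of cosines on triangle DAN: DN² = 8² + 8² − 2·8·8·cos(60°) = 64, so DN = 8.
Step 2: By the inverse law of cosines on triangle ADN: cos(∠ADN) = (8² + 8² − 8²) / (2·8·8) = 64/128 = 0.5, so ∠ADN = 60°.

Therefore, the measure of angle ∠ADN = 60°.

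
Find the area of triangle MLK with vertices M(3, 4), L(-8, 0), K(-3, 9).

The Shoelace formula computes the area from vertex coordinates by summing cross products.
For vertices (3,4), (-8,0), (-3,9):
Signed sum = 3*0 - -8*4 + -8*9 - -3*0 + -3*4 - 3*9
= 32 + -72 + -39 = -79
Area = (1/2)|-79| = 79/2.

79/2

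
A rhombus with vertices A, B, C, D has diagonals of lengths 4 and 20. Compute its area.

The diagonals of a rhombus divide it into four right triangles.
Each triangle has legs 4/ 2 = 2 and 20/2 = 10, so each has area (1/2)*2*10 = 10.
Four such triangles give total area = (d1 * d2) / 2 = 40.

40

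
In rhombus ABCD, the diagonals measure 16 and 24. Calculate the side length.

Half-diagonals are 8 and 12. side = sqrt(8^2 + 12^2) = sqrt(208) = 4*sqrt(13)

4*sqrt(13)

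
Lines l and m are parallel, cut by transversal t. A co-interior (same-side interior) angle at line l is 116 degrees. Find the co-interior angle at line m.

Co-interior (same-side interior) angles are between the parallel lines on the same side of the transversal.
Unlike corresponding or alternate interior angles, they are supplementary rather than equal.
So the angle = 180 - 116 = 64 degrees.

64 degrees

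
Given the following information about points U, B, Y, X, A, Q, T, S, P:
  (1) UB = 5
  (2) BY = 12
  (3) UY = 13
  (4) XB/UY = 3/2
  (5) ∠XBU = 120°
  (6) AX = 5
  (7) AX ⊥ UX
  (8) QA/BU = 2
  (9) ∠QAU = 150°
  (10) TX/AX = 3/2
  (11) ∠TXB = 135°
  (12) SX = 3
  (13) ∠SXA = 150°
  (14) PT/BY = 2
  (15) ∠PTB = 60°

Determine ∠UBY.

Step 1: By the inverse law of cosines on triangle UBY: cos(∠UBY) = (5² + 12² − 13²) / (2·5·12) = 0/120 = 0, so ∠UBY = 90°.

Therefore, the measure of angle ∠UBY = 90°.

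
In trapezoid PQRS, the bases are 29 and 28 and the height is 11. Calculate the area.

A trapezoid's area equals the midsegment times the height.
The midsegment is (29 + 28) / 2 = 57/2.
Area = 57/2 * 11 = 627/2.

627/2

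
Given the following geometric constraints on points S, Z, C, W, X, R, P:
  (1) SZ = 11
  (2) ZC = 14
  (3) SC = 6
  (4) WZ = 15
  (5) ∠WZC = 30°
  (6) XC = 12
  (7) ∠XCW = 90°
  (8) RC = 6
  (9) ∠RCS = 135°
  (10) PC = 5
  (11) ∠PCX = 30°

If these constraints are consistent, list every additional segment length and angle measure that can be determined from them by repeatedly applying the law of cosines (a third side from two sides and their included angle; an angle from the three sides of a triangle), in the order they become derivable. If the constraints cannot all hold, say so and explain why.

The constraints are consistent. Derivable facts, in order:
After 1 step:
- CW ≈ 7.57
- SR ≈ 11.09
- XP ≈ 8.07
- ∠CSZ = 107.18°
- ∠CZS = 24.17°
- ∠SCZ = 48.65°
After 2 steps:
- WX ≈ 14.19
- ∠CPX = 131.95°
- ∠CRS = 22.5°
- ∠CSR = 22.5°
- ∠CWZ = 67.67°
- ∠CXP = 18.05°
- ∠WCZ = 82.33°
After 3 steps:
- ∠CWX = 57.76°
- ∠CXW = 32.24°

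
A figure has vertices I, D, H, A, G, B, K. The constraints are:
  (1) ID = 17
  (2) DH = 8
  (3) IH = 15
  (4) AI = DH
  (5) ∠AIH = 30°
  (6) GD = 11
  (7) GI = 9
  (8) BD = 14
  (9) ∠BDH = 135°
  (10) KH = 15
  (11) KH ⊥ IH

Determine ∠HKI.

Step 1: By the law of cosines on triangle KHI: KI² = 15² + 15² − 2·15·15·cos(90°) = 450, so KI = 15·√2.
Step 2: By the inverse law of cosines on triangle HKI: cos(∠HKI) = (15² + (15·√2)² − 15²) / (2·15·15·√2) = 450/636.4 = 0.7071, so ∠HKI = 45°.

Therefore, the measure of angle ∠HKI = 45°.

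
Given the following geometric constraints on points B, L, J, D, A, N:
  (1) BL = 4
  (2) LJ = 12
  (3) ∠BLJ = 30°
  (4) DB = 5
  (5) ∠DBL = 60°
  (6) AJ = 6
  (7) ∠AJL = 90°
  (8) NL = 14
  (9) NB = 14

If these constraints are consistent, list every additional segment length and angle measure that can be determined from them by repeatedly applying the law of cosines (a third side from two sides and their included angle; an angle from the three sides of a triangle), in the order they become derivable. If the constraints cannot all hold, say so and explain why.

The constraints are consistent. Derivable facts, in order:
After 1 step:
- BJ ≈ 8.77
- LA = 6·√5
- LD = √21
- ∠BLN = 81.79°
- ∠BNL = 16.43°
- ∠LBN = 81.79°
After 2 steps:
- ∠ALJ = 26.57°
- ∠BDL = 49.11°
- ∠BJL = 13.19°
- ∠BLD = 70.89°
- ∠JAL = 63.43°
- ∠JBL = 136.81°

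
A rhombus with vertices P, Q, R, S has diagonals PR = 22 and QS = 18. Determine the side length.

In a rhombus, the diagonals bisect each other perpendicularly, creating four congruent right triangles.
Each triangle has legs 11 (half of 22) and 9 (half of 18).
The hypotenuse of each right triangle is a side of the rhombus:
side = sqrt(11^2 + 9^2) = sqrt(202)

sqrt(202)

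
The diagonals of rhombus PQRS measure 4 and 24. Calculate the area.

Area of a rhombus = (d1 * d2) / 2
Area = (4 * 24) / 2
Area = 96 / 2
Area = 48

48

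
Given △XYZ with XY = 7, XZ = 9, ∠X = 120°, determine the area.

When two sides and the included angle are known, the area formula is (1/2)ab sin(C).
The height from one side to the opposite vertex is 9 sin(120°) = 9*sqrt(3)/2.
Area = (1/2) * 7 * 9*sqrt(3)/2 = 63*sqrt(3)/4.

63*sqrt(3)/4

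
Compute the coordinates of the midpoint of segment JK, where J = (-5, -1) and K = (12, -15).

The midpoint is the point halfway along the segment.
Move half the horizontal distance: -5 + (12 - -5)/2 = -5 + 17/2 = 7/2
Move half the vertical distance: -1 + (-15 - -1)/2 = -1 + -14/2 = -8
Midpoint = (7/2, -8)

(7/2, -8)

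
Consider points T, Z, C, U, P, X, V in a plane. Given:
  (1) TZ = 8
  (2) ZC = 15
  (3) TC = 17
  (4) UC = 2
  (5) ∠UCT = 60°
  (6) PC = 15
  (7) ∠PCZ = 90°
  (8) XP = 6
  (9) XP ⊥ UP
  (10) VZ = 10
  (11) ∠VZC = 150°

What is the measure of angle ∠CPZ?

Step 1: By the law of cosines on triangle PCZ: PZ² = 15² + 15² − 2·15·15·cos(90°) = 450, so PZ = 15·√2.
Step 2: By the inverse law of cosines on triangle CPZ: cos(∠CPZ) = (15² + (15·√2)² − 15²) / (2·15·15·√2) = 450/636.4 = 0.7071, so ∠CPZ = 45°.

Therefore, the measure of angle ∠CPZ = 45°.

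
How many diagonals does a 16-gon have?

Total line segments between 16 vertices = C(16,2) = 120.
Subtract the 16 sides: 120 - 16 = 104 diagonals.

104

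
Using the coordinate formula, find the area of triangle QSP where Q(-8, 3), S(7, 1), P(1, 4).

The Shoelace formula computes the area from vertex coordinates by summing cross products.
For vertices (-8,3), (7,1), (1,4):
Signed sum = -8*1 - 7*3 + 7*4 - 1*1 + 1*3 - -8*4
= -29 + 27 + 35 = 33
Area = (1/2)|33| = 33/2.

33/2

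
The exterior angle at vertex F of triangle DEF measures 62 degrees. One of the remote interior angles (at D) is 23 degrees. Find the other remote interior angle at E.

The exterior angle theorem states that an exterior angle equals the sum of the two non-adjacent interior angles.
So 62 = 23 + angle E, which gives angle E = 62 - 23 = 39 degrees.

39 degrees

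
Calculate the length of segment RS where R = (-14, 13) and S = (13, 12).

d = sqrt((27)^2 + (-1)^2) = sqrt(730)

sqrt(730)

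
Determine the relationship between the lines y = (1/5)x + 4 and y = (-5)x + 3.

Slope of line 1: m1 = 1/5
Slope of line 2: m2 = -5
m1 * m2 = -1, so perpendicular.

Perpendicular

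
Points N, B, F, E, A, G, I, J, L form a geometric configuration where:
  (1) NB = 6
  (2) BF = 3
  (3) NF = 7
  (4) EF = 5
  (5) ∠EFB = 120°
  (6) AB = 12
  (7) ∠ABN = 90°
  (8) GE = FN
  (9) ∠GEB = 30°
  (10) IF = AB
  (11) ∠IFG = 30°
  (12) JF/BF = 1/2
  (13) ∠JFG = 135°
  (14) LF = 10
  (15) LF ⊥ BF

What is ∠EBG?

From the given relations: GE = FN = 7.
Step 1: By the law of cosines on triangle BFE: BE² = 3² + 5² − 2·3·5·cos(120°) = 49, so BE = 7.
Step 2: By the law of cosines on triangle BEG: BG² = 7² + 7² − 2·7·7·cos(30°) = 13.13, so BG ≈ 3.62.
Step 3: By the inverse law of cosines on triangle EBG: cos(∠EBG) = (7² + 3.62² − 7²) / (2·7·3.62) = 13.13/50.73 = 0.2588, so ∠EBG = 75°.

Therefore, the measure of angle ∠EBG = 75°.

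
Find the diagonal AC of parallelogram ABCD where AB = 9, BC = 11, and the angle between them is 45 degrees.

Using the law of cosines:
d^2 = 9^2 + 11^2 - 2(9)(11)cos(45 degrees)
d^2 = 81 + 121 - 198*sqrt(2)/2
d^2 = 202 - 99*sqrt(2)
d = sqrt(202 - 99*sqrt(2))

sqrt(202 - 99*sqrt(2))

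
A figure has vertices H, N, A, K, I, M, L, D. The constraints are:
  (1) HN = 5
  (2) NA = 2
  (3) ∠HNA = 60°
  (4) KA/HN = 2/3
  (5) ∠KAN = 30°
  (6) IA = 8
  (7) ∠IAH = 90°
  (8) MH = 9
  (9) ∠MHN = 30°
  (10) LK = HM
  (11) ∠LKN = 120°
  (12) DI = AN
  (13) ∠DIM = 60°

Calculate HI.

Step 1: By the law of cosines on triangle HNA: HA² = 5² + 2² − 2·5·2·cos(60°) = 19, so HA = √19.
Step 2: By the law of cosines on triangle HAI: HI² = √19² + 8² − 2·√19·8·cos(90°) = 83, so HI = √83.

Therefore, the length of HI = √83.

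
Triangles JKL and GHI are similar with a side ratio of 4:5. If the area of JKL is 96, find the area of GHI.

For similar figures, the area ratio equals the square of the side ratio.
Side ratio (JKL to GHI) = 4:5, so area ratio = 4^2:5^2 = 16:25.
If the area of JKL is 96, then the area of GHI = 96 * (25/16) = 150.

150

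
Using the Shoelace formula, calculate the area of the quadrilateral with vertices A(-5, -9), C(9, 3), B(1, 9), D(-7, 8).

The Shoelace formula works by pairing each vertex with the next (cycling back to the first).
For each pair, compute x_i*y_(i+1) - x_(i+1)*y_i:
  (-5*3 - 9*-9) = 66
  (9*9 - 1*3) = 78
  (1*8 - -7*9) = 71
  (-7*-9 - -5*8) = 103
Taking half the absolute value of the total: Area = (1/2)(318) = 159.

159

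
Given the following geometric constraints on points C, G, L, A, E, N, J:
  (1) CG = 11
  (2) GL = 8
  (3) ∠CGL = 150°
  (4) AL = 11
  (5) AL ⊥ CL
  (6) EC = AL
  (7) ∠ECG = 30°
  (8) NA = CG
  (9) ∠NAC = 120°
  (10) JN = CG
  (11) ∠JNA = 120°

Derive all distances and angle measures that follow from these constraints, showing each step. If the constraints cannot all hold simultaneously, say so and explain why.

The constraints are consistent.

From the given relations:
  EC = AL = 11
  NA = CG = 11
  JN = CG = 11

Step 1: From CG = 11, GL = 8, and ∠CGL = 150°, by the law of cosines:
  CL² = CG² + GL² - 2·CG·GL·cos(150°) = 121 + 64 + 152.4 = 337.4
  CL ≈ 18.37

Step 2: From GC = 11, CE = 11, and ∠GCE = 30°, by the law of cosines:
  GE² = GC² + CE² - 2·GC·CE·cos(30°) = 121 + 121 - 209.6 = 32.42
  GE ≈ 5.69

Step 3: From AN = 11, NJ = 11, and ∠ANJ = 120°, by the law of cosines:
  AJ² = AN² + NJ² - 2·AN·NJ·cos(120°) = 121 + 121 + 121 = 363
  AJ = 11·√3

Step 4: From CL = 18.37, LA = 11, and ∠CLA = 90°, by the law of cosines:
  CA² = CL² + LA² - 2·CL·LA·cos(90°) = 337.4 + 121 - 0 = 458.4
  CA ≈ 21.41

Step 5: From CG = 11, CL = 18.37, GL = 8, by the inverse law of cosines:
  cos(∠GCL) = (CG² + CL² - GL²) / (2·CG·CL)
  ∠GCL = 12.58°

Step 6: From GC = 11, GE = 5.69, CE = 11, by the inverse law of cosines:
  cos(∠CGE) = (GC² + GE² - CE²) / (2·GC·GE)
  ∠CGE = 75°

Step 7: From LC = 18.37, LG = 8, CG = 11, by the inverse law of cosines:
  cos(∠CLG) = (LC² + LG² - CG²) / (2·LC·LG)
  ∠CLG = 17.42°

Step 8: From AJ = 11·√3, AN = 11, JN = 11, by the inverse law of cosines:
  cos(∠JAN) = (AJ² + AN² - JN²) / (2·AJ·AN)
  ∠JAN = 30°

Step 9: From EC = 11, EG = 5.69, CG = 11, by the inverse law of cosines:
  cos(∠CEG) = (EC² + EG² - CG²) / (2·EC·EG)
  ∠CEG = 75°

Step 10: From JA = 11·√3, JN = 11, AN = 11, by the inverse law of cosines:
  cos(∠AJN) = (JA² + JN² - AN²) / (2·JA·JN)
  ∠AJN = 30°

Step 11: From CA = 21.41, AN = 11, and ∠CAN = 120°, by the law of cosines:
  CN² = CA² + AN² - 2·CA·AN·cos(120°) = 458.4 + 121 + 235.5 = 814.9
  CN ≈ 28.55

Step 12: From CA = 21.41, CL = 18.37, AL = 11, by the inverse law of cosines:
  cos(∠ACL) = (CA² + CL² - AL²) / (2·CA·CL)
  ∠ACL = 30.91°

Step 13: From AC = 21.41, AL = 11, CL = 18.37, by the inverse law of cosines:
  cos(∠CAL) = (AC² + AL² - CL²) / (2·AC·AL)
  ∠CAL = 59.09°

Step 14: From CA = 21.41, CN = 28.55, AN = 11, by the inverse law of cosines:
  cos(∠ACN) = (CA² + CN² - AN²) / (2·CA·CN)
  ∠ACN = 19.49°

Step 15: From NA = 11, NC = 28.55, AC = 21.41, by the inverse law of cosines:
  cos(∠ANC) = (NA² + NC² - AC²) / (2·NA·NC)
  ∠ANC = 40.51°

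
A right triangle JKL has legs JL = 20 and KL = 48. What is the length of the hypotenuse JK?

In a right triangle, the square of the hypotenuse equals the sum of the squares of the two legs.
The legs are 20 and 48, so the hypotenuse = sqrt(400 + 2304) = sqrt(2704) = 52.

52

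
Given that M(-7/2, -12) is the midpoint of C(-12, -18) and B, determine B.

Using the midpoint formula: M = ((x1 + x2)/2, (y1 + y2)/2)
We know M = (-7/2, -12) and C = (-12, -18)
For x: -7/2 = (-12 + x2)/2, so x2 = 2*-7/2 - -12 = 5
For y: -12 = (-18 + y2)/2, so y2 = 2*-12 - -18 = -6
B = (5, -6)

(5, -6)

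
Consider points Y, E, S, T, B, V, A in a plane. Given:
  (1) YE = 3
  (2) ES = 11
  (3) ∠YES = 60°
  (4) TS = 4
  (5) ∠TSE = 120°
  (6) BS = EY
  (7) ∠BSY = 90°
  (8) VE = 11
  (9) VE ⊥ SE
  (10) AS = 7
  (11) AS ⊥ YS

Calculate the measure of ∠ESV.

Step 1: By the law of cosines on triangle SEV: SV² = 11² + 11² − 2·11·11·cos(90°) = 242, so SV = 11·√2.
Step 2: By the inverse law of cosines on triangle ESV: cos(∠ESV) = (11² + (11·√2)² − 11²) / (2·11·11·√2) = 242/342.24 = 0.7071, so ∠ESV = 45°.

Therefore, the measure of angle ∠ESV = 45°.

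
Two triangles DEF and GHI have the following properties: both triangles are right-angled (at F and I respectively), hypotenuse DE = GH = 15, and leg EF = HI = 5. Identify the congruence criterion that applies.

The given information matches HL: The hypotenuse and one leg of two right triangles are equal (Hypotenuse-Leg).

HL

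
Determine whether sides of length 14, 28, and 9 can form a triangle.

Check the triangle inequality: 14 + 9 = 23 ≤ 28.
Since the sum of two sides does not exceed the third, no triangle can be formed.

No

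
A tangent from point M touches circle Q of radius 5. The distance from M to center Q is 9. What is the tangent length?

Let T be the point of tangency. Then QT ⊥ MT (radius ⊥ tangent).
In right triangle QTM: QM² = QT² + MT²
9² = 5² + MT²
MT² = 56, MT = 2*sqrt(14)

2*sqrt(14)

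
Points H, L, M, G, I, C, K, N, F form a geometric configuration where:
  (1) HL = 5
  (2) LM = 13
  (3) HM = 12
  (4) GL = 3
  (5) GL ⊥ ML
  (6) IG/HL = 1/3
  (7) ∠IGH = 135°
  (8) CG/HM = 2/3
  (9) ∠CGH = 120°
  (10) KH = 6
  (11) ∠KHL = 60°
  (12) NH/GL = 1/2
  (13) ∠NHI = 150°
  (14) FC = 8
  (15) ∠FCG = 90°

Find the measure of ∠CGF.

From the given relations: CG = 2/3·HM = 2/3·12 = 8.
Step 1: By the law of cosines on triangle GCF: GF² = 8² + 8² − 2·8·8·cos(90°) = 128, so GF = 8·√2.
Step 2: By the inverse law of cosines on triangle CGF: cos(∠CGF) = (8² + (8·√2)² − 8²) / (2·8·8·√2) = 128/181.02 = 0.7071, so ∠CGF = 45°.

Therefore, the measure of angle ∠CGF = 45°.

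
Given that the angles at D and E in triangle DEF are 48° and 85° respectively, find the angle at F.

The interior angles sum to 180°: angle F = 180 - 48 - 85 = 47°.
The triangle is acute (angles 48°, 85°, 47°).

47 degrees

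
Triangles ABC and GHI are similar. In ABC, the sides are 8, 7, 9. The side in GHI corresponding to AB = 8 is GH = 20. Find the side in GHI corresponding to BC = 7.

Since the triangles are similar, the ratio of corresponding sides is constant.
Scale factor k = GH / AB = 20 / 8 = 5/2
HI = k * BC = 5/2 * 7 = 35/2

35/2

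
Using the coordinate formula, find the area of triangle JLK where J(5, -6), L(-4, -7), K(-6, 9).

Using the Shoelace formula for a triangle:
Area = (1/2)|x0(y1 - y2) + x1(y2 - y0) + x2(y0 - y1)|
Area = (1/2)|5(-7 - 9) + -4(9 - -6) + -6(-6 - -7)|
Area = (1/2)|-80 + -60 + -6|
Area = (1/2)|-146|
Area = (1/2)(146)
Area = 73

73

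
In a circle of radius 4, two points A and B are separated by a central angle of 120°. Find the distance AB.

Chord length = 2r sin(θ/2)
= 2 × 4 × sin(120°/2)
= 2 × 4 × sin(60°)
= 4*sqrt(3)

4*sqrt(3)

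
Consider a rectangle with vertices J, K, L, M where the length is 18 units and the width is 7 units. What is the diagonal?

d = sqrt(18^2 + 7^2) = sqrt(373)

sqrt(373)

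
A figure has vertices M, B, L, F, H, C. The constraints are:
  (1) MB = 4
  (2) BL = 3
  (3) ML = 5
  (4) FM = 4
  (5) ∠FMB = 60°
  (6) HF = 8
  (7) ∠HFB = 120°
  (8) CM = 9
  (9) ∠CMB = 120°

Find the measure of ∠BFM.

Step 1: By the law of cosines on triangle FMB: FB² = 4² + 4² − 2·4·4·cos(60°) = 16, so FB = 4.
Step 2: By the inverse law of cosines on triangle BFM: cos(∠BFM) = (4² + 4² − 4²) / (2·4·4) = 16/32 = 0.5, so ∠BFM = 60°.

Therefore, the measure of angle ∠BFM = 60°.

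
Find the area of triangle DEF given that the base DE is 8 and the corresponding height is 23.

Area = (1/2)(8)(23) = 92

92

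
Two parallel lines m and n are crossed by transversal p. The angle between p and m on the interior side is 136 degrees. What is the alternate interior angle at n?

Alternate interior angles are equal: 136 degrees.

136 degrees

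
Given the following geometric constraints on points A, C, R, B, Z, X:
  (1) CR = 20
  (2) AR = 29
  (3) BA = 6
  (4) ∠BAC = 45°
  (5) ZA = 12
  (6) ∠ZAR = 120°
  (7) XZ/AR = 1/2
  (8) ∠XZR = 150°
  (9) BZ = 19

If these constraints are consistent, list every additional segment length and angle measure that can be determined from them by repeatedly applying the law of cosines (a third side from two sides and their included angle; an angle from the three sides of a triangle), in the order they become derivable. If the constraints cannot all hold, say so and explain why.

These constraints are not satisfiable: by the triangle inequality in triangle ABZ, (3) BA = 6 and (5) ZA = 12 force BZ ≤ 6 + 12 = 18, but (9) says BZ = 19. No planar figure meets all of them, so nothing further can be derived.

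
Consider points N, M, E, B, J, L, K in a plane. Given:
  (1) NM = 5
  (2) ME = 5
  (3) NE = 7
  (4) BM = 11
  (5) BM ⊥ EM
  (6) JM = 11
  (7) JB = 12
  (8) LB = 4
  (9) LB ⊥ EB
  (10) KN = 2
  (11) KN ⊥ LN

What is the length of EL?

Step 1: By the law of cosines on triangle BME: BE² = 11² + 5² − 2·11·5·cos(90°) = 146, so BE = √146.
Step 2: By the law of cosines on triangle EBL: EL² = √146² + 4² − 2·√146·4·cos(90°) = 162, so EL = 9·√2.

Therefore, the length of EL = 9·√2.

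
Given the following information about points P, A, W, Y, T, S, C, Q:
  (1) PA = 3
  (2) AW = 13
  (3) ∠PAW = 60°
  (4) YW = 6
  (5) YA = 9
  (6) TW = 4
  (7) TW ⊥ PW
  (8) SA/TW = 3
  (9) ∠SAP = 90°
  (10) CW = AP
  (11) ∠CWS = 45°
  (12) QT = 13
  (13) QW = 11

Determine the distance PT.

Step 1: By the law of cosines on triangle PAW: PW² = 3² + 13² − 2·3·13·cos(60°) = 139, so PW = √139.
Step 2: By the law of cosines on triangle PWT: PT² = √139² + 4² − 2·√139·4·cos(90°) = 155, so PT = √155.

Therefore, the length of PT = √155.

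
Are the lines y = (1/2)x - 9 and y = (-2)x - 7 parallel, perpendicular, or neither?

Slope of line 1: m1 = 1/2
Slope of line 2: m2 = -2
Two lines are perpendicular when the product of their slopes is -1 (negative reciprocals).
m1 * m2 = (1/2) * (-2) = -1, confirming perpendicularity.

Perpendicular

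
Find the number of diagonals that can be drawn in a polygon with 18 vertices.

Each of the 18 vertices connects to 15 non-adjacent vertices via diagonals.
Total connections = 18 × 15 = 270, but each diagonal is counted twice.
Number of diagonals = 270 / 2 = 135.

135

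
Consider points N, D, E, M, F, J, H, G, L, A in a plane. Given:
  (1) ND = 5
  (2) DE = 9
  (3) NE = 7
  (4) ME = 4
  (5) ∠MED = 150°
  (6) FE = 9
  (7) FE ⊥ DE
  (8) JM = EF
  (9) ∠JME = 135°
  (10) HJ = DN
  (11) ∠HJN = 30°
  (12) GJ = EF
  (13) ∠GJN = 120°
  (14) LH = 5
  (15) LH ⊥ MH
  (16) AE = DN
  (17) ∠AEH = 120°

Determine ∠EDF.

Step 1: By the law of cosines on triangle DEF: DF² = 9² + 9² − 2·9·9·cos(90°) = 162, so DF = 9·√2.
Step 2: By the inverse law of cosines on triangle EDF: cos(∠EDF) = (9² + (9·√2)² − 9²) / (2·9·9·√2) = 162/229.1 = 0.7071, so ∠EDF = 45°.

Therefore, the measure of angle ∠EDF = 45°.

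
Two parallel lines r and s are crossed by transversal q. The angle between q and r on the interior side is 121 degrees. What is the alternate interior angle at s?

Alternate interior angles are equal: 121 degrees.

121 degrees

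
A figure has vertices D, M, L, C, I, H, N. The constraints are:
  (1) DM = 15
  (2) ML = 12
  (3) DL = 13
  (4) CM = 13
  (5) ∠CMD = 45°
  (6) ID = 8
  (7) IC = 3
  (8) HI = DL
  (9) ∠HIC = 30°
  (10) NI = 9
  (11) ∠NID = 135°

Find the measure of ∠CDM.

Step 1: By the law of cosines on triangle DMC: DC² = 15² + 13² − 2·15·13·cos(45°) = 118.23, so DC ≈ 10.87.
Step 2: By the inverse law of cosines on triangle CDM: cos(∠CDM) = (10.87² + 15² − 13²) / (2·10.87·15) = 174.23/326.2 = 0.5341, so ∠CDM = 57.72°.

Therefore, the measure of angle ∠CDM = 57.72°.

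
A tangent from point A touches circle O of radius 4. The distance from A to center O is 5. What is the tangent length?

tangent = √(d² - r²) = √(5² - 4²) = √(25 - 16) = √9 = 3

3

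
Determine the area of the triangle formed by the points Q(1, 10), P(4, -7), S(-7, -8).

The Shoelace formula computes the area from vertex coordinates by summing cross products.
For vertices (1,10), (4,-7), (-7,-8):
Signed sum = 1*-7 - 4*10 + 4*-8 - -7*-7 + -7*10 - 1*-8
= -47 + -81 + -62 = -190
Area = (1/2)|-190| = 95.

95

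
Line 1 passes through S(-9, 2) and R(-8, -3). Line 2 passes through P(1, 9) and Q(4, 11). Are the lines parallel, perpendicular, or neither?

Slope of line 1: m1 = (-3 - 2)/(-8 - -9) = -5/1 = -5
Slope of line 2: m2 = (11 - 9)/(4 - 1) = 2/3 = 2/3
m1 != m2 and m1*m2 = -10/3 != -1. Neither.

Neither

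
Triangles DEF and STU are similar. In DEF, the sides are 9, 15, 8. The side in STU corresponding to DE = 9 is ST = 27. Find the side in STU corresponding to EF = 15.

Similar triangles have proportional sides. Setting up the proportion:
ST / DE = TU / EF
27 / 9 = TU / 15
TU = 15 * 27 / 9 = 45.

45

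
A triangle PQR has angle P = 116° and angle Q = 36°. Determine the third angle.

angle R = 180 - 116 - 36 = 28 degrees.

28 degrees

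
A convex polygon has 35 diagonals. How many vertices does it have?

Using d = n(n - 3)/2, we solve 35 = n(n - 3)/2.
So n(n - 3) = 70.
Testing n = 10: 10 * 7 = 70 = 70. Correct.
The polygon has 10 sides.

10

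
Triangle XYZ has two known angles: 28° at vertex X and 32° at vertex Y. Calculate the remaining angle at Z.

angle Z = 180 - 28 - 32 = 120 degrees.

120 degrees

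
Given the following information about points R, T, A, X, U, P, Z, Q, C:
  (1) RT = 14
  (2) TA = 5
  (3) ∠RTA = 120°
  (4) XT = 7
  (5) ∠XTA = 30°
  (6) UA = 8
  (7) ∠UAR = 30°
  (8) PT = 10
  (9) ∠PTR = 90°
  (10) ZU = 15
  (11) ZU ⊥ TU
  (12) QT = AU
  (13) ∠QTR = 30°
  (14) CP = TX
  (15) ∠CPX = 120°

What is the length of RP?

Step 1: By the law of cosines on triangle RTP: RP² = 14² + 10² − 2·14·10·cos(90°) = 296, so RP = 2·√74.

Therefore, the length of RP = 2·√74.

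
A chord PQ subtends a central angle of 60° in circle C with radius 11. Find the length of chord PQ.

Chord = 2(11) sin(30°) = 11

11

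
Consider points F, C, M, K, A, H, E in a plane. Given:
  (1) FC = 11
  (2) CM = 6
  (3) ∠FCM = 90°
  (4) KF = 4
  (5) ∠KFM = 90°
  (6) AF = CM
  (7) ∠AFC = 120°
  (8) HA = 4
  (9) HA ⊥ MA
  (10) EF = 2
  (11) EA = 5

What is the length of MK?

Step 1: By the law of cosines on triangle FCM: FM² = 11² + 6² − 2·11·6·cos(90°) = 157, so FM = √157.
Step 2: By the law of cosines on triangle MFK: MK² = √157² + 4² − 2·√157·4·cos(90°) = 173, so MK = √173.

Therefore, the length of MK = √173.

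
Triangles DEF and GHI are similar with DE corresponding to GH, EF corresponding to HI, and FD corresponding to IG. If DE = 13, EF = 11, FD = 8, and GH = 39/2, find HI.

k = 39/2/13 = 3/2. HI = 3/2 * 11 = 33/2.

33/2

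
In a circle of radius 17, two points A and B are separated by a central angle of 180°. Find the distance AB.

Chord length = 2r sin(θ/2)
= 2 × 17 × sin(180°/2)
= 2 × 17 × sin(90°)
= 34

34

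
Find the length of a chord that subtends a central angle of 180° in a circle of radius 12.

Chord length = 2r sin(θ/2)
= 2 × 12 × sin(180°/2)
= 2 × 12 × sin(90°)
= 24

24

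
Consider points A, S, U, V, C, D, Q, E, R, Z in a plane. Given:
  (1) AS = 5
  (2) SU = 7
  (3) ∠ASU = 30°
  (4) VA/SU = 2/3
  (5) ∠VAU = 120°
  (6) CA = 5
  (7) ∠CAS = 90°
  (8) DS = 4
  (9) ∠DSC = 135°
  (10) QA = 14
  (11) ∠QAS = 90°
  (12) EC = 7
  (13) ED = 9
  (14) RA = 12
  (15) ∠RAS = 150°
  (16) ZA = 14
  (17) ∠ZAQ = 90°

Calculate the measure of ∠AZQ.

Step 1: By the law of cosines on triangle ZAQ: ZQ² = 14² + 14² − 2·14·14·cos(90°) = 392, so ZQ = 14·√2.
Step 2: By the inverse law of cosines on triangle AZQ: cos(∠AZQ) = (14² + (14·√2)² − 14²) / (2·14·14·√2) = 392/554.37 = 0.7071, so ∠AZQ = 45°.

Therefore, the measure of angle ∠AZQ = 45°.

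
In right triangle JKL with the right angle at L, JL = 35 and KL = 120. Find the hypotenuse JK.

By the Pythagorean theorem: JK^2 = JL^2 + KL^2
JK^2 = 35^2 + 120^2 = 1225 + 14400 = 15625
JK = sqrt(15625) = 125

125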